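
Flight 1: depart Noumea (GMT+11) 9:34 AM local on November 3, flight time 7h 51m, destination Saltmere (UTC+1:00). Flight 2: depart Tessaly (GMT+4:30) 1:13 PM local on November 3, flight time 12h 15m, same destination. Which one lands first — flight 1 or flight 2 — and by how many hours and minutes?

the first, by 14 hours 33 minutes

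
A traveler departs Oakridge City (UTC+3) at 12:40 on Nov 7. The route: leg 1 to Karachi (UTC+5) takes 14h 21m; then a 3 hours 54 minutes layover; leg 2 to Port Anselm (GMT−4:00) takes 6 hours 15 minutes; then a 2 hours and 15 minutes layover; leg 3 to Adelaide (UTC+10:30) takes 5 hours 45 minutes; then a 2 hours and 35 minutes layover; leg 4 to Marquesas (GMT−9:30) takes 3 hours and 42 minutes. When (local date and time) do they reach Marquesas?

Convert departure to UTC: 12:40 − 3:00 = 09:40 UTC on Nov 7.
Add 14 hours 21 minutes leg 1 → 00:01 UTC (Nov 8).
Add 3 hours 54 minutes layover in Karachi → 03:55 UTC.
Add 6 hours and 15 minutes leg 2 → 10:10 UTC.
Add 2 hours 15 minutes layover in Port Anselm → 12:25 UTC.
Add 5 hours 45 minutes leg 3 → 18:10 UTC.
Add 2 hours and 35 minutes layover in Adelaide → 20:45 UTC.
Add 3 hours and 42 minutes leg 4 → 00:27 UTC (Nov 9).
Marquesas is UTC−9:30, so local arrival = 00:27 − 9:30 = 14:57 on Nov 8.

14:57 on November 8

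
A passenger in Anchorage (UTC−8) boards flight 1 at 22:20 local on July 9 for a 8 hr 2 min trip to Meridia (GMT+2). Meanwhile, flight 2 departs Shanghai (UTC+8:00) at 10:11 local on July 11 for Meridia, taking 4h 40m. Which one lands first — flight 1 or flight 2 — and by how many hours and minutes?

Flight 1 in UTC: 22:20 + 8:00 = 06:20 on Jul 10.
+8 hours 2 minutes → arrive 14:22 UTC on Jul 10.
Flight 2 in UTC: 10:11 − 8:00 = 02:11 on Jul 11.
+4 hours 40 minutes → arrive 06:51 UTC on Jul 11.
Flight 1 lands earlier by 16 hours 29 minutes.

the first, by 16 hours 29 minutes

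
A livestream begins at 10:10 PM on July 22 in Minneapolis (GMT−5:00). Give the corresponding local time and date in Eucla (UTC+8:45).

11:55 AM on Jul 23

In UTC: 10:10 PM + 5:00 = 3:10 AM on Jul 23.
Eucla is UTC+8:45: 3:10 AM + 8:45 = 11:55 AM on Jul 23.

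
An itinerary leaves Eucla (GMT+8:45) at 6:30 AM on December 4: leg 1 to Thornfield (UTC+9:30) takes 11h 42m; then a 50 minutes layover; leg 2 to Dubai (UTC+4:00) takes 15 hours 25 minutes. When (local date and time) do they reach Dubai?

Convert departure to UTC: 6:30 AM − 8:45 = 9:45 PM UTC on Dec 3.
Add 11 hours and 42 minutes leg 1 → 9:27 AM UTC (Dec 4).
Add 50 minutes layover in Thornfield → 10:17 AM UTC.
Add 15 hours 25 minutes leg 2 → 1:42 AM UTC (Dec 5).
Dubai is UTC+4:00, so local arrival = 1:42 AM + 4:00 = 5:42 AM on Dec 5.

5:42 AM on December 5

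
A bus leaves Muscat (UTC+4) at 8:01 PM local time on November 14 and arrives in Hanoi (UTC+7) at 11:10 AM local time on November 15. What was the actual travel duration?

12 hours 9 minutes

Departure in UTC: 8:01 PM − 4:00 = 4:01 PM on Nov 14.
Arrival in UTC: 11:10 AM − 7:00 = 4:10 AM on Nov 15.
Elapsed = 4:10 AM − 4:01 PM (+1 day) = 12 hours 9 minutes.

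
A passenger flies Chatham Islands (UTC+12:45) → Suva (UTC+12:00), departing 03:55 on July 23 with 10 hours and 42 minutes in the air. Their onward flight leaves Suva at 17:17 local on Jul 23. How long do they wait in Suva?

Convert departure to UTC: 03:55 − 12:45 = 15:10 UTC on Jul 22.
Add 10 hours 42 minutes flight time → 01:52 UTC (Jul 23).
Suva is UTC+12:00, so local arrival = 01:52 + 12:00 = 13:52 on Jul 23.
Layover = 17:17 − 13:52 = 3 hours 25 minutes.

3 hours 25 minutes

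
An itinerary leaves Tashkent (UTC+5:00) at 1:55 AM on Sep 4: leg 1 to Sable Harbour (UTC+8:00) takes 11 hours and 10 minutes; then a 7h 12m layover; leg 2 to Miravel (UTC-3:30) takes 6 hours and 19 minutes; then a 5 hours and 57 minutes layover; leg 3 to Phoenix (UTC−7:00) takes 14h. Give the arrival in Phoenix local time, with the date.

Convert departure to UTC: 1:55 AM − 5:00 = 8:55 PM UTC on Sep 3.
Add 11 hours and 10 minutes leg 1 → 8:05 AM UTC (Sep 4).
Add 7 hours and 12 minutes layover in Sable Harbour → 3:17 PM UTC.
Add 6 hours 19 minutes leg 2 → 9:36 PM UTC.
Add 5 hours 57 minutes layover in Miravel → 3:33 AM UTC (Sep 5).
Add 14 hours leg 3 → 5:33 PM UTC.
Phoenix is UTC−7:00, so local arrival = 5:33 PM − 7:00 = 10:33 AM on Sep 5.

10:33 AM on September 5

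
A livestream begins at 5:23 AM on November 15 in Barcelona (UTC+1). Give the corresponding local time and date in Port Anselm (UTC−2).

2:23 AM on November 15

In UTC: 5:23 AM − 1:00 = 4:23 AM on Nov 15.
Port Anselm is UTC−2:00: 4:23 AM − 2:00 = 2:23 AM on Nov 15.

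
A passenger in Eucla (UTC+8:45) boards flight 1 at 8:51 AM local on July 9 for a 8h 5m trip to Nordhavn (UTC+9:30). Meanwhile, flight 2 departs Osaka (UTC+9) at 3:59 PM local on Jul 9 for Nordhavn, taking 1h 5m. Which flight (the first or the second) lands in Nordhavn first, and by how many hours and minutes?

the second, by 7 minutes

Flight 1 in UTC: 8:51 AM − 8:45 = 12:06 AM on Jul 9.
+8 hours and 5 minutes → arrive 8:11 AM UTC on Jul 9.
Flight 2 in UTC: 3:59 PM − 9:00 = 6:59 AM on Jul 9.
+1 hour and 5 minutes → arrive 8:04 AM UTC on Jul 9.
Flight 2 lands earlier by 7 minutes.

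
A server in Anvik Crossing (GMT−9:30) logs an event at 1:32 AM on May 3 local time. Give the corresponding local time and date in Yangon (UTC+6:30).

In UTC: 1:32 AM + 9:30 = 11:02 AM on May 3.
Yangon is UTC+6:30: 11:02 AM + 6:30 = 5:32 PM on May 3.

5:32 PM on May 3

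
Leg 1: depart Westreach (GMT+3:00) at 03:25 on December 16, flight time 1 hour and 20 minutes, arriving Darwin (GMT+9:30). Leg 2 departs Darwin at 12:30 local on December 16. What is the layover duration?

1 hour 15 minutes

Convert departure to UTC: 03:25 − 3:00 = 00:25 UTC on Dec 16.
Add 1 hour 20 minutes flight time → 01:45 UTC.
Darwin is UTC+9:30, so local arrival = 01:45 + 9:30 = 11:15 on Dec 16.
Layover = 12:30 − 11:15 = 1 hour 15 minutes.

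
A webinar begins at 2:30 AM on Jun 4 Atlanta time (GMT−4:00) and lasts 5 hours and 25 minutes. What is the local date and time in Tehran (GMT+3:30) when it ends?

3:25 PM on June 4

Tehran is 7:30 ahead of Atlanta.
After 5 hours 25 minutes it is 7:55 AM in Atlanta.
Shift by the zone difference: 7:55 AM + 7:30 = 3:25 PM on Jun 4 in Tehran.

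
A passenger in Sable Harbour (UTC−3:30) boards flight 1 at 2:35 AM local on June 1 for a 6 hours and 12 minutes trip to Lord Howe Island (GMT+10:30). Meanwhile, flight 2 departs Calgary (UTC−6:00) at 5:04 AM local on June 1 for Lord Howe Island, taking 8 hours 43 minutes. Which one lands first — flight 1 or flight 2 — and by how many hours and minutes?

the first, by 7 hours 30 minutes

Flight 1 in UTC: 2:35 AM + 3:30 = 6:05 AM on Jun 1.
+6 hours 12 minutes → arrive 12:17 PM UTC on Jun 1.
Flight 2 in UTC: 5:04 AM + 6:00 = 11:04 AM on Jun 1.
+8 hours 43 minutes → arrive 7:47 PM UTC on Jun 1.
Flight 1 lands earlier by 7 hours 30 minutes.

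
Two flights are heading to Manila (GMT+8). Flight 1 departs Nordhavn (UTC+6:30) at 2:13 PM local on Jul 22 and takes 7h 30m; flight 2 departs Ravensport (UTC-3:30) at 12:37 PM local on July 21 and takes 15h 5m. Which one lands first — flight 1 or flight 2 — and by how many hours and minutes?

Flight 1 in UTC: 2:13 PM − 6:30 = 7:43 AM on Jul 22.
+7 hours 30 minutes → arrive 3:13 PM UTC on Jul 22.
Flight 2 in UTC: 12:37 PM + 3:30 = 4:07 PM on Jul 21.
+15 hours 5 minutes → arrive 7:12 AM UTC on Jul 22.
Flight 2 lands earlier by 8 hours 1 minute.

the second, by 8 hours 1 minute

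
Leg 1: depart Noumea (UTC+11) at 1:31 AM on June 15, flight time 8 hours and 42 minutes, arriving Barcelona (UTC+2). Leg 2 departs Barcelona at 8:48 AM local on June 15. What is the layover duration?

7 hours 35 minutes

Convert departure to UTC: 1:31 AM − 11:00 = 2:31 PM UTC on Jun 14.
Add 8 hours and 42 minutes flight time → 11:13 PM UTC.
Barcelona is UTC+2:00, so local arrival = 11:13 PM + 2:00 = 1:13 AM on Jun 15.
Layover = 8:48 AM − 1:13 AM = 7 hours 35 minutes.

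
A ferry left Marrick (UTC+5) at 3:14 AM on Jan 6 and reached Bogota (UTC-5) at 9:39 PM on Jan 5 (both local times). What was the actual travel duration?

Departure in UTC: 3:14 AM − 5:00 = 10:14 PM on Jan 5.
Arrival in UTC: 9:39 PM + 5:00 = 2:39 AM on Jan 6.
Elapsed = 2:39 AM − 10:14 PM (+1 day) = 4 hours 25 minutes.

4 hours 25 minutes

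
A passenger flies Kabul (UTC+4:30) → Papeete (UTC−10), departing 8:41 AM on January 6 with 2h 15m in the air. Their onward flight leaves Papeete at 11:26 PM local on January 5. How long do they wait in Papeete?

Convert departure to UTC: 8:41 AM − 4:30 = 4:11 AM UTC on Jan 6.
Add 2 hours 15 minutes flight time → 6:26 AM UTC.
Papeete is UTC−10:00, so local arrival = 6:26 AM − 10:00 = 8:26 PM on Jan 5.
Layover = 11:26 PM − 8:26 PM = 3 hours.

3 hours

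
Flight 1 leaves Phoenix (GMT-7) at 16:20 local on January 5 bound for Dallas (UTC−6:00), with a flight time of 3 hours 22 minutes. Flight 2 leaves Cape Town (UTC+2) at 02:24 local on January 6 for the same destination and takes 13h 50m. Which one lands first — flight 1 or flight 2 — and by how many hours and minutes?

Flight 1 in UTC: 16:20 + 7:00 = 23:20 on Jan 5.
+3 hours 22 minutes → arrive 02:42 UTC on Jan 6.
Flight 2 in UTC: 02:24 − 2:00 = 00:24 on Jan 6.
+13 hours 50 minutes → arrive 14:14 UTC on Jan 6.
Flight 1 lands earlier by 11 hours 32 minutes.

the first, by 11 hours 32 minutes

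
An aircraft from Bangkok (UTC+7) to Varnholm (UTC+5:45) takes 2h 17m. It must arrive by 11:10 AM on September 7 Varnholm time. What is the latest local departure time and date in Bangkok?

10:08 AM on Sep 7

Target arrival in UTC: 11:10 AM − 5:45 = 5:25 AM on Sep 7.
Subtract 2 hours and 17 minutes → departure 3:08 AM UTC on Sep 7.
Bangkok is UTC+7:00: 3:08 AM + 7:00 = 10:08 AM on Sep 7.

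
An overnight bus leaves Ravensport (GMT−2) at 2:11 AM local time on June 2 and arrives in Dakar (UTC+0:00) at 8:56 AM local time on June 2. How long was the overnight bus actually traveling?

4 hours 45 minutes

Dakar is 2:00 ahead of Ravensport.
Clock-face elapsed time (ignoring zones) is 6 hours 45 minutes.
Actual elapsed = 6 hours 45 minutes − 2:00 = 4 hours 45 minutes.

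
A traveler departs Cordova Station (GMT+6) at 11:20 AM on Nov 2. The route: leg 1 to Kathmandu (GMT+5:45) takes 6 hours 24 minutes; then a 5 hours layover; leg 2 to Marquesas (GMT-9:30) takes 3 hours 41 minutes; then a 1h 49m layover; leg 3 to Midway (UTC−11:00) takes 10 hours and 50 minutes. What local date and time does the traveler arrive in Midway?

Convert departure to UTC: 11:20 AM − 6:00 = 5:20 AM UTC on Nov 2.
Add 6 hours 24 minutes leg 1 → 11:44 AM UTC.
Add 5 hours layover in Kathmandu → 4:44 PM UTC.
Add 3 hours and 41 minutes leg 2 → 8:25 PM UTC.
Add 1 hour and 49 minutes layover in Marquesas → 10:14 PM UTC.
Add 10 hours 50 minutes leg 3 → 9:04 AM UTC (Nov 3).
Midway is UTC−11:00, so local arrival = 9:04 AM − 11:00 = 10:04 PM on Nov 2.

10:04 PM on November 2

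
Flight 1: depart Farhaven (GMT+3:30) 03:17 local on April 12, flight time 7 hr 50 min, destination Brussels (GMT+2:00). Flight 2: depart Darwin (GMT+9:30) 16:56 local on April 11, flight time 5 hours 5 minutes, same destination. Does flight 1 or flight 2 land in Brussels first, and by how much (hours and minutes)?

Flight 1 in UTC: 03:17 − 3:30 = 23:47 on Apr 11.
+7 hours and 50 minutes → arrive 07:37 UTC on Apr 12.
Flight 2 in UTC: 16:56 − 9:30 = 07:26 on Apr 11.
+5 hours and 5 minutes → arrive 12:31 UTC on Apr 11.
Flight 2 lands earlier by 19 hours 6 minutes.

the second, by 19 hours 6 minutes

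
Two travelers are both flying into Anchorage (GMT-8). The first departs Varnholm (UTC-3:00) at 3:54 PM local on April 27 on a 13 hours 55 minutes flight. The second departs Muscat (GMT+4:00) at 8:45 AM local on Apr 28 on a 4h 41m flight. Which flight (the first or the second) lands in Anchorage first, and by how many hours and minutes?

Flight 1 in UTC: 3:54 PM + 3:00 = 6:54 PM on Apr 27.
+13 hours and 55 minutes → arrive 8:49 AM UTC on Apr 28.
Flight 2 in UTC: 8:45 AM − 4:00 = 4:45 AM on Apr 28.
+4 hours 41 minutes → arrive 9:26 AM UTC on Apr 28.
Flight 1 lands earlier by 37 minutes.

the first, by 37 minutes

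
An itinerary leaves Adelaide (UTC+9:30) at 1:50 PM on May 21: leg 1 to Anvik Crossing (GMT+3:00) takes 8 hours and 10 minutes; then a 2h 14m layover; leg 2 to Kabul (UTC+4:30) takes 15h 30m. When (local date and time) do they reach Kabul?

Convert departure to UTC: 1:50 PM − 9:30 = 4:20 AM UTC on May 21.
Add 8 hours and 10 minutes leg 1 → 12:30 PM UTC.
Add 2 hours 14 minutes layover in Anvik Crossing → 2:44 PM UTC.
Add 15 hours 30 minutes leg 2 → 6:14 AM UTC (May 22).
Kabul is UTC+4:30, so local arrival = 6:14 AM + 4:30 = 10:44 AM on May 22.

10:44 AM on May 22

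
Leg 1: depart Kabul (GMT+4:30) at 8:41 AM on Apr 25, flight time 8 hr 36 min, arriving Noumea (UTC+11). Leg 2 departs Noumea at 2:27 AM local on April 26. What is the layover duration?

Convert departure to UTC: 8:41 AM − 4:30 = 4:11 AM UTC on Apr 25.
Add 8 hours and 36 minutes flight time → 12:47 PM UTC.
Noumea is UTC+11:00, so local arrival = 12:47 PM + 11:00 = 11:47 PM on Apr 25.
Layover = 2:27 AM − 11:47 PM (+1 day) = 2 hours 40 minutes.

2 hours 40 minutes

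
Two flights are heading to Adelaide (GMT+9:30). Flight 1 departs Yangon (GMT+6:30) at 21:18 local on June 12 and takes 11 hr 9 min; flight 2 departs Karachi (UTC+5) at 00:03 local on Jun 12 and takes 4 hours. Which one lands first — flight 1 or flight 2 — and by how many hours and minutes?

Flight 1 in UTC: 21:18 − 6:30 = 14:48 on Jun 12.
+11 hours and 9 minutes → arrive 01:57 UTC on Jun 13.
Flight 2 in UTC: 00:03 − 5:00 = 19:03 on Jun 11.
+4 hours → arrive 23:03 UTC on Jun 11.
Flight 2 lands earlier by 26 hours 54 minutes.

the second, by 26 hours 54 minutes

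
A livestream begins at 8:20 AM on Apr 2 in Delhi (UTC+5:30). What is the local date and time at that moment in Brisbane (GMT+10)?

In UTC: 8:20 AM − 5:30 = 2:50 AM on Apr 2.
Brisbane is UTC+10:00: 2:50 AM + 10:00 = 12:50 PM on Apr 2.

12:50 PM on Apr 2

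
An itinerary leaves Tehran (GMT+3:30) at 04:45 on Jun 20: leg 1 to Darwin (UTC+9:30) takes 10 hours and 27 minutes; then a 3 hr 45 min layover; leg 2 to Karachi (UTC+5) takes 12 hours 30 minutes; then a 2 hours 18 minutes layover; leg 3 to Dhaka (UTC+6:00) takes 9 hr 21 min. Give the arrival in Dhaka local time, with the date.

21:36 on June 21

Convert departure to UTC: 04:45 − 3:30 = 01:15 UTC on Jun 20.
Add 10 hours 27 minutes leg 1 → 11:42 UTC.
Add 3 hours and 45 minutes layover in Darwin → 15:27 UTC.
Add 12 hours 30 minutes leg 2 → 03:57 UTC (Jun 21).
Add 2 hours and 18 minutes layover in Karachi → 06:15 UTC.
Add 9 hours and 21 minutes leg 3 → 15:36 UTC.
Dhaka is UTC+6:00, so local arrival = 15:36 + 6:00 = 21:36 on Jun 21.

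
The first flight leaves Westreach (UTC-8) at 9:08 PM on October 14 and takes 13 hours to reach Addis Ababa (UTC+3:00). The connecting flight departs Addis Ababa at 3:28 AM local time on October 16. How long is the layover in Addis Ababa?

Convert departure to UTC: 9:08 PM + 8:00 = 5:08 AM UTC on Oct 15.
Add 13 hours flight time → 6:08 PM UTC.
Addis Ababa is UTC+3:00, so local arrival = 6:08 PM + 3:00 = 9:08 PM on Oct 15.
Layover = 3:28 AM − 9:08 PM (+1 day) = 6 hours 20 minutes.

6 hours 20 minutes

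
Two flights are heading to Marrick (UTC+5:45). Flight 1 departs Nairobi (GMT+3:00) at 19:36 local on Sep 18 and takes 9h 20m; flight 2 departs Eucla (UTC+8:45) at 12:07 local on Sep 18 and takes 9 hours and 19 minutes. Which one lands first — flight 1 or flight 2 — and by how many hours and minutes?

the second, by 13 hours 15 minutes

Flight 1 in UTC: 19:36 − 3:00 = 16:36 on Sep 18.
+9 hours and 20 minutes → arrive 01:56 UTC on Sep 19.
Flight 2 in UTC: 12:07 − 8:45 = 03:22 on Sep 18.
+9 hours and 19 minutes → arrive 12:41 UTC on Sep 18.
Flight 2 lands earlier by 13 hours 15 minutes.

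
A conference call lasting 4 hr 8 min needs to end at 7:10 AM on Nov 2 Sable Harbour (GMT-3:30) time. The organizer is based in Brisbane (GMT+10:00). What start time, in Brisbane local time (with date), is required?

Target end time in UTC: 7:10 AM + 3:30 = 10:40 AM on Nov 2.
Subtract 4 hours 8 minutes → start 6:32 AM UTC on Nov 2.
Brisbane is UTC+10:00: 6:32 AM + 10:00 = 4:32 PM on Nov 2.

4:32 PM on Nov 2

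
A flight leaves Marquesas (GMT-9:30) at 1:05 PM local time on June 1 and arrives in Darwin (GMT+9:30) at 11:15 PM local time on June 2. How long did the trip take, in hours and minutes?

Departure in UTC: 1:05 PM + 9:30 = 10:35 PM on Jun 1.
Arrival in UTC: 11:15 PM − 9:30 = 1:45 PM on Jun 2.
Elapsed = 1:45 PM − 10:35 PM (+1 day) = 15 hours 10 minutes.

15 hours 10 minutes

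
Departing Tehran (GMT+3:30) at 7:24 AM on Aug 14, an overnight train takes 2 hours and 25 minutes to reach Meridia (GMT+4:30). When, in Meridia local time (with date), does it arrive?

10:49 AM on Aug 14

Convert departure to UTC: 7:24 AM − 3:30 = 3:54 AM UTC on Aug 14.
Add 2 hours and 25 minutes travel time → 6:19 AM UTC.
Meridia is UTC+4:30, so local arrival = 6:19 AM + 4:30 = 10:49 AM on Aug 14.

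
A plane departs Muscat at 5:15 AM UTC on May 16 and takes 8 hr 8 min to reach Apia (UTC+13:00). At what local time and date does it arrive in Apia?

Departure is given in UTC: 5:15 AM on May 16.
Add 8 hours 8 minutes → 1:23 PM UTC.
Apia is UTC+13:00: 1:23 PM + 13:00 = 2:23 AM on May 17.

2:23 AM on May 17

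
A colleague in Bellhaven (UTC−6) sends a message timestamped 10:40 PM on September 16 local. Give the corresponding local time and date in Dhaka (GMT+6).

Dhaka is 12:00 ahead of Bellhaven.
Shift by the zone difference: 10:40 PM + 12:00 = 10:40 AM on Sep 17 in Dhaka.

10:40 AM on September 17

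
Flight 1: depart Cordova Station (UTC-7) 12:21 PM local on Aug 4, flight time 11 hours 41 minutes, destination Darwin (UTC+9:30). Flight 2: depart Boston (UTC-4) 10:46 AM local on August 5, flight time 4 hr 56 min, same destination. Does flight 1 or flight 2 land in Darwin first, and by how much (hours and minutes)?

Flight 1 in UTC: 12:21 PM + 7:00 = 7:21 PM on Aug 4.
+11 hours and 41 minutes → arrive 7:02 AM UTC on Aug 5.
Flight 2 in UTC: 10:46 AM + 4:00 = 2:46 PM on Aug 5.
+4 hours 56 minutes → arrive 7:42 PM UTC on Aug 5.
Flight 1 lands earlier by 12 hours 40 minutes.

the first, by 12 hours 40 minutes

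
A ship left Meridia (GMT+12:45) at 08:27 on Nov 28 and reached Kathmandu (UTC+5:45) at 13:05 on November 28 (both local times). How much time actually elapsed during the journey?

11 hours 38 minutes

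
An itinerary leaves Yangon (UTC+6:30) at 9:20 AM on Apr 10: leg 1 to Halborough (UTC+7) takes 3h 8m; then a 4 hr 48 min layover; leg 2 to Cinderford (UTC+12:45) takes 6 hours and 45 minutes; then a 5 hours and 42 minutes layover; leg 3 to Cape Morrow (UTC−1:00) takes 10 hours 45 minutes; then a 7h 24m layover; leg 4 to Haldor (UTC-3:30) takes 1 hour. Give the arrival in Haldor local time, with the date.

2:52 PM on Apr 11

Convert departure to UTC: 9:20 AM − 6:30 = 2:50 AM UTC on Apr 10.
Add 3 hours and 8 minutes leg 1 → 5:58 AM UTC.
Add 4 hours 48 minutes layover in Halborough → 10:46 AM UTC.
Add 6 hours and 45 minutes leg 2 → 5:31 PM UTC.
Add 5 hours 42 minutes layover in Cinderford → 11:13 PM UTC.
Add 10 hours 45 minutes leg 3 → 9:58 AM UTC (Apr 11).
Add 7 hours 24 minutes layover in Cape Morrow → 5:22 PM UTC.
Add 1 hour leg 4 → 6:22 PM UTC.
Haldor is UTC−3:30, so local arrival = 6:22 PM − 3:30 = 2:52 PM on Apr 11.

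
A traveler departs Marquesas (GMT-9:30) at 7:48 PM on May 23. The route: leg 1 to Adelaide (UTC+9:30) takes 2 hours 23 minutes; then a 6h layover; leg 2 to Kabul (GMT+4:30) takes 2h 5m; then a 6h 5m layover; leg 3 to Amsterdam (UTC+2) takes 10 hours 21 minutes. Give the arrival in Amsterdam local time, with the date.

10:12 AM on May 25

Convert departure to UTC: 7:48 PM + 9:30 = 5:18 AM UTC on May 24.
Add 2 hours 23 minutes leg 1 → 7:41 AM UTC.
Add 6 hours layover in Adelaide → 1:41 PM UTC.
Add 2 hours and 5 minutes leg 2 → 3:46 PM UTC.
Add 6 hours and 5 minutes layover in Kabul → 9:51 PM UTC.
Add 10 hours 21 minutes leg 3 → 8:12 AM UTC (May 25).
Amsterdam is UTC+2:00, so local arrival = 8:12 AM + 2:00 = 10:12 AM on May 25.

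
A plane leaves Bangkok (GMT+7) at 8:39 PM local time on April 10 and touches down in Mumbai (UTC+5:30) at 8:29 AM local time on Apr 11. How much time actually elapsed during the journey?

13 hours 20 minutes

Departure in UTC: 8:39 PM − 7:00 = 1:39 PM on Apr 10.
Arrival in UTC: 8:29 AM − 5:30 = 2:59 AM on Apr 11.
Elapsed = 2:59 AM − 1:39 PM (+1 day) = 13 hours 20 minutes.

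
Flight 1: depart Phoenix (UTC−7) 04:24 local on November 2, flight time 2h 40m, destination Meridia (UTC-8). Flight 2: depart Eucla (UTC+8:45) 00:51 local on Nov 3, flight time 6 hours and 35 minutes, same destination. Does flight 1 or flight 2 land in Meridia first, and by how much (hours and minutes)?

Flight 1 in UTC: 04:24 + 7:00 = 11:24 on Nov 2.
+2 hours and 40 minutes → arrive 14:04 UTC on Nov 2.
Flight 2 in UTC: 00:51 − 8:45 = 16:06 on Nov 2.
+6 hours and 35 minutes → arrive 22:41 UTC on Nov 2.
Flight 1 lands earlier by 8 hours 37 minutes.

the first, by 8 hours 37 minutes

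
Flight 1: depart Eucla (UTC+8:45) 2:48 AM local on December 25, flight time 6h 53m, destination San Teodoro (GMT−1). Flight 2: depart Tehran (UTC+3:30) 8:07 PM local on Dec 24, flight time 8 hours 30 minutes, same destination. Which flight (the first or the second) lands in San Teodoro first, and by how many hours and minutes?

the first, by 11 minutes

Flight 1 in UTC: 2:48 AM − 8:45 = 6:03 PM on Dec 24.
+6 hours 53 minutes → arrive 12:56 AM UTC on Dec 25.
Flight 2 in UTC: 8:07 PM − 3:30 = 4:37 PM on Dec 24.
+8 hours and 30 minutes → arrive 1:07 AM UTC on Dec 25.
Flight 1 lands earlier by 11 minutes.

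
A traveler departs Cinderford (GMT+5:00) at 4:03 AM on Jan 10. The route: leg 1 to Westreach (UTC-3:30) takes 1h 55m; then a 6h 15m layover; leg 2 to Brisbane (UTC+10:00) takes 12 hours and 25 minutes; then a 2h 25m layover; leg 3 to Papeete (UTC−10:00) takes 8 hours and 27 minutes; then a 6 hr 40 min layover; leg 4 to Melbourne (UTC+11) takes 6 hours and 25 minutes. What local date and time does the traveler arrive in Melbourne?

6:35 AM on January 12

Convert departure to UTC: 4:03 AM − 5:00 = 11:03 PM UTC on Jan 9.
Add 1 hour 55 minutes leg 1 → 12:58 AM UTC (Jan 10).
Add 6 hours 15 minutes layover in Westreach → 7:13 AM UTC.
Add 12 hours 25 minutes leg 2 → 7:38 PM UTC.
Add 2 hours 25 minutes layover in Brisbane → 10:03 PM UTC.
Add 8 hours 27 minutes leg 3 → 6:30 AM UTC (Jan 11).
Add 6 hours and 40 minutes layover in Papeete → 1:10 PM UTC.
Add 6 hours and 25 minutes leg 4 → 7:35 PM UTC.
Melbourne is UTC+11:00, so local arrival = 7:35 PM + 11:00 = 6:35 AM on Jan 12.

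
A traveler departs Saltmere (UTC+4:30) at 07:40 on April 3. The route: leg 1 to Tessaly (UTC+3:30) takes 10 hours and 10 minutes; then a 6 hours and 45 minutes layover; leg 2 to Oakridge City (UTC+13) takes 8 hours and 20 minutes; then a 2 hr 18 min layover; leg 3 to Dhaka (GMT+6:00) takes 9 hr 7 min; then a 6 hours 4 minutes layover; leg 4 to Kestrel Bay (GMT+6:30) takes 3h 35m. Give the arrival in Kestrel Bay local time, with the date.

07:59 on April 5

Convert departure to UTC: 07:40 − 4:30 = 03:10 UTC on Apr 3.
Add 10 hours 10 minutes leg 1 → 13:20 UTC.
Add 6 hours 45 minutes layover in Tessaly → 20:05 UTC.
Add 8 hours 20 minutes leg 2 → 04:25 UTC (Apr 4).
Add 2 hours and 18 minutes layover in Oakridge City → 06:43 UTC.
Add 9 hours 7 minutes leg 3 → 15:50 UTC.
Add 6 hours and 4 minutes layover in Dhaka → 21:54 UTC.
Add 3 hours 35 minutes leg 4 → 01:29 UTC (Apr 5).
Kestrel Bay is UTC+6:30, so local arrival = 01:29 + 6:30 = 07:59 on Apr 5.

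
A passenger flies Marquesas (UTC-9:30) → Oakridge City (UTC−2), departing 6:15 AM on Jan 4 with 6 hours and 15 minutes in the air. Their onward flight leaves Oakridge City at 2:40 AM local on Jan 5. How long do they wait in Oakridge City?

6 hours 40 minutes

Convert departure to UTC: 6:15 AM + 9:30 = 3:45 PM UTC on Jan 4.
Add 6 hours and 15 minutes flight time → 10:00 PM UTC.
Oakridge City is UTC−2:00, so local arrival = 10:00 PM − 2:00 = 8:00 PM on Jan 4.
Layover = 2:40 AM − 8:00 PM (+1 day) = 6 hours 40 minutes.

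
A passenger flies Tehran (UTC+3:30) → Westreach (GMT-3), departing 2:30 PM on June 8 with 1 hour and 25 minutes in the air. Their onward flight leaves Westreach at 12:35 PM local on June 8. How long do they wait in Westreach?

Convert departure to UTC: 2:30 PM − 3:30 = 11:00 AM UTC on Jun 8.
Add 1 hour 25 minutes flight time → 12:25 PM UTC.
Westreach is UTC−3:00, so local arrival = 12:25 PM − 3:00 = 9:25 AM on Jun 8.
Layover = 12:35 PM − 9:25 AM = 3 hours 10 minutes.

3 hours 10 minutes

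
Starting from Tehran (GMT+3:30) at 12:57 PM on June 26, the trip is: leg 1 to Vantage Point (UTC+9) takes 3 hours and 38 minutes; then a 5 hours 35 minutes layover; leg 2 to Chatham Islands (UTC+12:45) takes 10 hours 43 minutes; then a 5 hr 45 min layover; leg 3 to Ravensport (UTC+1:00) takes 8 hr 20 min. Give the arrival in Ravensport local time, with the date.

8:28 PM on Jun 27

Convert departure to UTC: 12:57 PM − 3:30 = 9:27 AM UTC on Jun 26.
Add 3 hours 38 minutes leg 1 → 1:05 PM UTC.
Add 5 hours and 35 minutes layover in Vantage Point → 6:40 PM UTC.
Add 10 hours 43 minutes leg 2 → 5:23 AM UTC (Jun 27).
Add 5 hours 45 minutes layover in Chatham Islands → 11:08 AM UTC.
Add 8 hours 20 minutes leg 3 → 7:28 PM UTC.
Ravensport is UTC+1:00, so local arrival = 7:28 PM + 1:00 = 8:28 PM on Jun 27.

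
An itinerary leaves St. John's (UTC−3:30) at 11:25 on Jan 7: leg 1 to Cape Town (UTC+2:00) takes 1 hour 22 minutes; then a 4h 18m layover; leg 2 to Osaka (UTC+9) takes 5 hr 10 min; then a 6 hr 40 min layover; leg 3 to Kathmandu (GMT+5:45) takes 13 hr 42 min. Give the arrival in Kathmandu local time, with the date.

Convert departure to UTC: 11:25 + 3:30 = 14:55 UTC on Jan 7.
Add 1 hour and 22 minutes leg 1 → 16:17 UTC.
Add 4 hours 18 minutes layover in Cape Town → 20:35 UTC.
Add 5 hours 10 minutes leg 2 → 01:45 UTC (Jan 8).
Add 6 hours 40 minutes layover in Osaka → 08:25 UTC.
Add 13 hours 42 minutes leg 3 → 22:07 UTC.
Kathmandu is UTC+5:45, so local arrival = 22:07 + 5:45 = 03:52 on Jan 9.

03:52 on January 9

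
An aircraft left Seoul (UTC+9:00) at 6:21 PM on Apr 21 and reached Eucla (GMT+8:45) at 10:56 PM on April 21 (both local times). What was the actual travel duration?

4 hours 50 minutes

Eucla is 0:15 behind Seoul.
Clock-face elapsed time (ignoring zones) is 4 hours 35 minutes.
Actual elapsed = 4 hours 35 minutes + 0:15 = 4 hours 50 minutes.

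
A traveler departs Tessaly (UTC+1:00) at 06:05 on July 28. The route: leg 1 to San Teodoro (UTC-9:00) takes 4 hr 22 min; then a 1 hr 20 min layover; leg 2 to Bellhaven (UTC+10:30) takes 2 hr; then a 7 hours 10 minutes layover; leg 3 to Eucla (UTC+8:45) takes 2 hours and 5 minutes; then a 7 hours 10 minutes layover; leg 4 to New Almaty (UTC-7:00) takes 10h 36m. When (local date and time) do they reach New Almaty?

Convert departure to UTC: 06:05 − 1:00 = 05:05 UTC on Jul 28.
Add 4 hours 22 minutes leg 1 → 09:27 UTC.
Add 1 hour 20 minutes layover in San Teodoro → 10:47 UTC.
Add 2 hours leg 2 → 12:47 UTC.
Add 7 hours 10 minutes layover in Bellhaven → 19:57 UTC.
Add 2 hours 5 minutes leg 3 → 22:02 UTC.
Add 7 hours and 10 minutes layover in Eucla → 05:12 UTC (Jul 29).
Add 10 hours 36 minutes leg 4 → 15:48 UTC.
New Almaty is UTC−7:00, so local arrival = 15:48 − 7:00 = 08:48 on Jul 29.

08:48 on July 29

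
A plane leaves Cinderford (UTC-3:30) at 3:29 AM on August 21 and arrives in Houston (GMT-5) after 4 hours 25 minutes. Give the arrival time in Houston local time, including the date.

6:24 AM on August 21

Convert departure to UTC: 3:29 AM + 3:30 = 6:59 AM UTC on Aug 21.
Add 4 hours 25 minutes travel time → 11:24 AM UTC.
Houston is UTC−5:00, so local arrival = 11:24 AM − 5:00 = 6:24 AM on Aug 21.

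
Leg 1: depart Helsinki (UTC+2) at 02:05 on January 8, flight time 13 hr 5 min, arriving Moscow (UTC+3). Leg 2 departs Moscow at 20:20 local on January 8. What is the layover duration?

Convert departure to UTC: 02:05 − 2:00 = 00:05 UTC on Jan 8.
Add 13 hours 5 minutes flight time → 13:10 UTC.
Moscow is UTC+3:00, so local arrival = 13:10 + 3:00 = 16:10 on Jan 8.
Layover = 20:20 − 16:10 = 4 hours 10 minutes.

4 hours 10 minutes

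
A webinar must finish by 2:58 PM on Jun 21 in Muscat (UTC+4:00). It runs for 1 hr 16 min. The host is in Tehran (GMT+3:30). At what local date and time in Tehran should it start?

1:12 PM on June 21

Target end time in UTC: 2:58 PM − 4:00 = 10:58 AM on Jun 21.
Subtract 1 hour and 16 minutes → start 9:42 AM UTC on Jun 21.
Tehran is UTC+3:30: 9:42 AM + 3:30 = 1:12 PM on Jun 21.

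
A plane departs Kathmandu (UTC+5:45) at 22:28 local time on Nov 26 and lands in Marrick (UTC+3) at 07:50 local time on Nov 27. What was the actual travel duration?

12 hours 7 minutes

Marrick is 2:45 behind Kathmandu.
Clock-face elapsed time (ignoring zones) is 9 hours 22 minutes.
Actual elapsed = 9 hours 22 minutes + 2:45 = 12 hours 7 minutes.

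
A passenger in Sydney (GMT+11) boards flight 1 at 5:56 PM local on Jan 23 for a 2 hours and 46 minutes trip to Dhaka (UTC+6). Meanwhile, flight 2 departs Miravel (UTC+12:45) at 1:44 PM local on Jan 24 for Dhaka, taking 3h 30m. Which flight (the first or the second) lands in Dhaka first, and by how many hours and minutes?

Flight 1 in UTC: 5:56 PM − 11:00 = 6:56 AM on Jan 23.
+2 hours 46 minutes → arrive 9:42 AM UTC on Jan 23.
Flight 2 in UTC: 1:44 PM − 12:45 = 12:59 AM on Jan 24.
+3 hours 30 minutes → arrive 4:29 AM UTC on Jan 24.
Flight 1 lands earlier by 18 hours 47 minutes.

the first, by 18 hours 47 minutes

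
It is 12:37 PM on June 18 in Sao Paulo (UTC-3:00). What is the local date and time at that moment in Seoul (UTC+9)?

In UTC: 12:37 PM + 3:00 = 3:37 PM on Jun 18.
Seoul is UTC+9:00: 3:37 PM + 9:00 = 12:37 AM on Jun 19.

12:37 AM on June 19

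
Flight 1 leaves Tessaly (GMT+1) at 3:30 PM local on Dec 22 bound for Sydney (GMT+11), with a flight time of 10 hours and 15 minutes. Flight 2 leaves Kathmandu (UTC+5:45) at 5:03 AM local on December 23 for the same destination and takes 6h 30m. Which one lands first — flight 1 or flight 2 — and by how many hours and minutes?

Flight 1 in UTC: 3:30 PM − 1:00 = 2:30 PM on Dec 22.
+10 hours and 15 minutes → arrive 12:45 AM UTC on Dec 23.
Flight 2 in UTC: 5:03 AM − 5:45 = 11:18 PM on Dec 22.
+6 hours and 30 minutes → arrive 5:48 AM UTC on Dec 23.
Flight 1 lands earlier by 5 hours 3 minutes.

the first, by 5 hours 3 minutes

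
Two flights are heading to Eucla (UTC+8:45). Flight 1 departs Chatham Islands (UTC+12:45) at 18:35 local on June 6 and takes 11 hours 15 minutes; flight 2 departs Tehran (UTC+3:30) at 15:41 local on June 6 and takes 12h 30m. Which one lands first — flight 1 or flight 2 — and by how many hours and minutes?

the first, by 7 hours 36 minutes

Flight 1 in UTC: 18:35 − 12:45 = 05:50 on Jun 6.
+11 hours and 15 minutes → arrive 17:05 UTC on Jun 6.
Flight 2 in UTC: 15:41 − 3:30 = 12:11 on Jun 6.
+12 hours and 30 minutes → arrive 00:41 UTC on Jun 7.
Flight 1 lands earlier by 7 hours 36 minutes.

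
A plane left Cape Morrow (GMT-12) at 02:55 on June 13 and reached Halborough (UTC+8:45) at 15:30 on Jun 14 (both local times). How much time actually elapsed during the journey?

15 hours 50 minutes

Departure in UTC: 02:55 + 12:00 = 14:55 on Jun 13.
Arrival in UTC: 15:30 − 8:45 = 06:45 on Jun 14.
Elapsed = 06:45 − 14:55 (+1 day) = 15 hours 50 minutes.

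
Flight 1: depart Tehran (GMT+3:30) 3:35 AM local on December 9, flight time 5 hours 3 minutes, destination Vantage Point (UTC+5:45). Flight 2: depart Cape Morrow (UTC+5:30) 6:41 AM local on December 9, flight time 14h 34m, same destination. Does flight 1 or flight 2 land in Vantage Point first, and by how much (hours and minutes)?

the first, by 10 hours 37 minutes

Flight 1 in UTC: 3:35 AM − 3:30 = 12:05 AM on Dec 9.
+5 hours 3 minutes → arrive 5:08 AM UTC on Dec 9.
Flight 2 in UTC: 6:41 AM − 5:30 = 1:11 AM on Dec 9.
+14 hours 34 minutes → arrive 3:45 PM UTC on Dec 9.
Flight 1 lands earlier by 10 hours 37 minutes.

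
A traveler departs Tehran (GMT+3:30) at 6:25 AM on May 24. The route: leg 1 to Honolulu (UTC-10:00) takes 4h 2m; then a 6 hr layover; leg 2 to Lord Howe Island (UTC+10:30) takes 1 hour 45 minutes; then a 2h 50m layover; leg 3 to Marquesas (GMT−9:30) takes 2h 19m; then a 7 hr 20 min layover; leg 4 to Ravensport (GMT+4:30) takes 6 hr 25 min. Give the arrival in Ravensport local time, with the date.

Convert departure to UTC: 6:25 AM − 3:30 = 2:55 AM UTC on May 24.
Add 4 hours 2 minutes leg 1 → 6:57 AM UTC.
Add 6 hours layover in Honolulu → 12:57 PM UTC.
Add 1 hour 45 minutes leg 2 → 2:42 PM UTC.
Add 2 hours and 50 minutes layover in Lord Howe Island → 5:32 PM UTC.
Add 2 hours and 19 minutes leg 3 → 7:51 PM UTC.
Add 7 hours 20 minutes layover in Marquesas → 3:11 AM UTC (May 25).
Add 6 hours 25 minutes leg 4 → 9:36 AM UTC.
Ravensport is UTC+4:30, so local arrival = 9:36 AM + 4:30 = 2:06 PM on May 25.

2:06 PM on May 25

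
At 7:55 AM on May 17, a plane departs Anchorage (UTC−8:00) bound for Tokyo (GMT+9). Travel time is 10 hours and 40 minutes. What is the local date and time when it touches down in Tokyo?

11:35 AM on May 18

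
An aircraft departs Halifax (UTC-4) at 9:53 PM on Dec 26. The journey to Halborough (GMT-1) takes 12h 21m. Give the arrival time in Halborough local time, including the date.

1:14 PM on December 27

Convert departure to UTC: 9:53 PM + 4:00 = 1:53 AM UTC on Dec 27.
Add 12 hours 21 minutes travel time → 2:14 PM UTC.
Halborough is UTC−1:00, so local arrival = 2:14 PM − 1:00 = 1:14 PM on Dec 27.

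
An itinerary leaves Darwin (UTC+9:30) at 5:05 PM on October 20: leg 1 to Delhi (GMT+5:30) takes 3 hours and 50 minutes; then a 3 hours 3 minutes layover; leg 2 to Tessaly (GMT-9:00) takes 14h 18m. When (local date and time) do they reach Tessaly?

Convert departure to UTC: 5:05 PM − 9:30 = 7:35 AM UTC on Oct 20.
Add 3 hours 50 minutes leg 1 → 11:25 AM UTC.
Add 3 hours 3 minutes layover in Delhi → 2:28 PM UTC.
Add 14 hours and 18 minutes leg 2 → 4:46 AM UTC (Oct 21).
Tessaly is UTC−9:00, so local arrival = 4:46 AM − 9:00 = 7:46 PM on Oct 20.

7:46 PM on Oct 20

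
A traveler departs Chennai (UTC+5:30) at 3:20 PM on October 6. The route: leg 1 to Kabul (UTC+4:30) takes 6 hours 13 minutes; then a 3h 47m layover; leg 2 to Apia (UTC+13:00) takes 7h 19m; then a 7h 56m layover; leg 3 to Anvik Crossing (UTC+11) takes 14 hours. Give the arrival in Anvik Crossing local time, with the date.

Convert departure to UTC: 3:20 PM − 5:30 = 9:50 AM UTC on Oct 6.
Add 6 hours and 13 minutes leg 1 → 4:03 PM UTC.
Add 3 hours 47 minutes layover in Kabul → 7:50 PM UTC.
Add 7 hours 19 minutes leg 2 → 3:09 AM UTC (Oct 7).
Add 7 hours 56 minutes layover in Apia → 11:05 AM UTC.
Add 14 hours leg 3 → 1:05 AM UTC (Oct 8).
Anvik Crossing is UTC+11:00, so local arrival = 1:05 AM + 11:00 = 12:05 PM on Oct 8.

12:05 PM on October 8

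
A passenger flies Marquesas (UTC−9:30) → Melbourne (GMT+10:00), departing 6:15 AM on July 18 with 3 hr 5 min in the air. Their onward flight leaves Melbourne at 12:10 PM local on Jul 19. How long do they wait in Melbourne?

7 hours 20 minutes

Convert departure to UTC: 6:15 AM + 9:30 = 3:45 PM UTC on Jul 18.
Add 3 hours and 5 minutes flight time → 6:50 PM UTC.
Melbourne is UTC+10:00, so local arrival = 6:50 PM + 10:00 = 4:50 AM on Jul 19.
Layover = 12:10 PM − 4:50 AM = 7 hours 20 minutes.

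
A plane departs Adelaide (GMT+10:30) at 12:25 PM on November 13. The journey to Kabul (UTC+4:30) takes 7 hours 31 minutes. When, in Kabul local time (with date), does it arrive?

Convert departure to UTC: 12:25 PM − 10:30 = 1:55 AM UTC on Nov 13.
Add 7 hours 31 minutes travel time → 9:26 AM UTC.
Kabul is UTC+4:30, so local arrival = 9:26 AM + 4:30 = 1:56 PM on Nov 13.

1:56 PM on November 13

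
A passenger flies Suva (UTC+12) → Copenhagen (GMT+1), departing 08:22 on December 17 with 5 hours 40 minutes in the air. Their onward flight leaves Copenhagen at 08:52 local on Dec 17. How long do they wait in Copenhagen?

Convert departure to UTC: 08:22 − 12:00 = 20:22 UTC on Dec 16.
Add 5 hours 40 minutes flight time → 02:02 UTC (Dec 17).
Copenhagen is UTC+1:00, so local arrival = 02:02 + 1:00 = 03:02 on Dec 17.
Layover = 08:52 − 03:02 = 5 hours 50 minutes.

5 hours 50 minutes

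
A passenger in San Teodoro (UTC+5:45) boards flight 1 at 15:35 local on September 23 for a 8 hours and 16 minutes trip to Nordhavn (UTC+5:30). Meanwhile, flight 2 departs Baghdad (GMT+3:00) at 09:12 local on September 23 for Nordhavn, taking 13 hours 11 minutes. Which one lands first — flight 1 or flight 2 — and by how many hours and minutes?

the first, by 1 hour 17 minutes

Flight 1 in UTC: 15:35 − 5:45 = 09:50 on Sep 23.
+8 hours 16 minutes → arrive 18:06 UTC on Sep 23.
Flight 2 in UTC: 09:12 − 3:00 = 06:12 on Sep 23.
+13 hours 11 minutes → arrive 19:23 UTC on Sep 23.
Flight 1 lands earlier by 1 hour 17 minutes.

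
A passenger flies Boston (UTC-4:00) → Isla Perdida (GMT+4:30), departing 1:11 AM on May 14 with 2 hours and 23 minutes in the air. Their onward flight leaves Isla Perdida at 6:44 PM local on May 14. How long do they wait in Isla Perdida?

6 hours 40 minutes

Convert departure to UTC: 1:11 AM + 4:00 = 5:11 AM UTC on May 14.
Add 2 hours 23 minutes flight time → 7:34 AM UTC.
Isla Perdida is UTC+4:30, so local arrival = 7:34 AM + 4:30 = 12:04 PM on May 14.
Layover = 6:44 PM − 12:04 PM = 6 hours 40 minutes.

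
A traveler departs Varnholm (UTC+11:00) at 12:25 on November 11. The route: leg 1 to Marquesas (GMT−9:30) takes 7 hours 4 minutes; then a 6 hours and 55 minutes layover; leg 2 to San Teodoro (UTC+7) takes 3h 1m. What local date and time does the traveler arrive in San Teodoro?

01:25 on November 12

Convert departure to UTC: 12:25 − 11:00 = 01:25 UTC on Nov 11.
Add 7 hours and 4 minutes leg 1 → 08:29 UTC.
Add 6 hours 55 minutes layover in Marquesas → 15:24 UTC.
Add 3 hours 1 minute leg 2 → 18:25 UTC.
San Teodoro is UTC+7:00, so local arrival = 18:25 + 7:00 = 01:25 on Nov 12.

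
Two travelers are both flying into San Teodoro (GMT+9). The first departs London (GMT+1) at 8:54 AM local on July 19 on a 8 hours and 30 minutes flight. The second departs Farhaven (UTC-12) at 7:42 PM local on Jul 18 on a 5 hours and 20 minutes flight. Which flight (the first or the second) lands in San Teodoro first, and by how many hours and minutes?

the second, by 3 hours 22 minutes

Flight 1 in UTC: 8:54 AM − 1:00 = 7:54 AM on Jul 19.
+8 hours and 30 minutes → arrive 4:24 PM UTC on Jul 19.
Flight 2 in UTC: 7:42 PM + 12:00 = 7:42 AM on Jul 19.
+5 hours 20 minutes → arrive 1:02 PM UTC on Jul 19.
Flight 2 lands earlier by 3 hours 22 minutes.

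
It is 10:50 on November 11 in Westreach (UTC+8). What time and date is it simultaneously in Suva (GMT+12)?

In UTC: 10:50 − 8:00 = 02:50 on Nov 11.
Suva is UTC+12:00: 02:50 + 12:00 = 14:50 on Nov 11.

14:50 on November 11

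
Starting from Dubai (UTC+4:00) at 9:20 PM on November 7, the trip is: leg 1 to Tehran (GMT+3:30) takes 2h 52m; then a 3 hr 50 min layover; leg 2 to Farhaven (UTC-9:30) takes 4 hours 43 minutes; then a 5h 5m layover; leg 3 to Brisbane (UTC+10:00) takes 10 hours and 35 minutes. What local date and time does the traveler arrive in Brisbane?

Convert departure to UTC: 9:20 PM − 4:00 = 5:20 PM UTC on Nov 7.
Add 2 hours and 52 minutes leg 1 → 8:12 PM UTC.
Add 3 hours and 50 minutes layover in Tehran → 12:02 AM UTC (Nov 8).
Add 4 hours and 43 minutes leg 2 → 4:45 AM UTC.
Add 5 hours 5 minutes layover in Farhaven → 9:50 AM UTC.
Add 10 hours and 35 minutes leg 3 → 8:25 PM UTC.
Brisbane is UTC+10:00, so local arrival = 8:25 PM + 10:00 = 6:25 AM on Nov 9.

6:25 AM on Nov 9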